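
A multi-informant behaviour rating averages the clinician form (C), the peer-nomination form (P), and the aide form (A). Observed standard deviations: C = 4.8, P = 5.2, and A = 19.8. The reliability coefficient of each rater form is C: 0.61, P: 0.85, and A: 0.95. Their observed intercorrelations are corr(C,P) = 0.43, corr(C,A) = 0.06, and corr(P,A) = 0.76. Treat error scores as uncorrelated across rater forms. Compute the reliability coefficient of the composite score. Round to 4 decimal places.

0.9483

Var(C+P+A) = 4.8² + 5.2² + 19.8² + 2·[4.8·5.2·0.43 + 4.8·19.8·0.06 + 5.2·19.8·0.76] = 442.12 + 189.37 = 631.49.
Because errors are independent across components, Cov(Tᵢ,Tⱼ) = Cov(Xᵢ,Xⱼ); the off-diagonal part of the true-score variance is the same as above.
True-score variance = [4.8²·0.61 + 5.2²·0.85 + 19.8²·0.95] + 189.37 = 409.476 + 189.37 = 598.846.
Reliability = 598.846 / 631.49 = 0.9483.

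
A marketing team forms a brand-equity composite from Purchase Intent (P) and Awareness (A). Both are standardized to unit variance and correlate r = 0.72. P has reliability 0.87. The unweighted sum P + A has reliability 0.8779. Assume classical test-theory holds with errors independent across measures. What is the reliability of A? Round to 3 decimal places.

0.710

Var(P+A) = 2 + 2·0.72 = 3.440.
True-score variance = ρ_P + ρ_A + 2·0.72, so 0.8779 = (0.87 + ρ_A + 1.44) / 3.440.
ρ_A = 0.8779·3.440 − 0.87 − 1.44 = 0.710.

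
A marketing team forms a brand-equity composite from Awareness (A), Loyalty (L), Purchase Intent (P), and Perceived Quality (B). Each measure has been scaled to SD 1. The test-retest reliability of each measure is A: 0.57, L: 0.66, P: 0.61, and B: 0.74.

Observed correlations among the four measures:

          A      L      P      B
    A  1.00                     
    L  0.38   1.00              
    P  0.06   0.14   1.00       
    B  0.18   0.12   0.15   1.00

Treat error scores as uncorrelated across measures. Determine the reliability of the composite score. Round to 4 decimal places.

Var(A+L+P+B) = 4 + 2·[0.38 + 0.06 + 0.18 + 0.14 + 0.12 + 0.15] = 4 + 2.06 = 6.06.
Because errors are independent across components, Cov(Tᵢ,Tⱼ) = Cov(Xᵢ,Xⱼ); the off-diagonal part of the true-score variance is the same as above.
True-score variance = [0.57 + 0.66 + 0.61 + 0.74] + 2.06 = 2.58 + 2.06 = 4.64.
Reliability = 4.64 / 6.06 = 0.7657.

0.7657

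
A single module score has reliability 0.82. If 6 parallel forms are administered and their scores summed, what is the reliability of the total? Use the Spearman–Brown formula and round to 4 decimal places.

ρ_k = kρ / (1 + (k−1)ρ) = 6·0.82 / (1 + 5·0.82) = 4.920 / 5.100 = 0.9647.

0.9647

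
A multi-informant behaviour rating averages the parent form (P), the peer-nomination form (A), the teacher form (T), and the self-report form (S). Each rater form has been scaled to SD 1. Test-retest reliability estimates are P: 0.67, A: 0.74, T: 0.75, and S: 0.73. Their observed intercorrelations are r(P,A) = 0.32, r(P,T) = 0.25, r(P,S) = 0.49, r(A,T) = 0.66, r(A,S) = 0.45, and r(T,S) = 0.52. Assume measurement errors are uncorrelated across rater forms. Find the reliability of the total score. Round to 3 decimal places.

0.882

Var(P+A+T+S) = 4 + 2·[0.32 + 0.25 + 0.49 + 0.66 + 0.45 + 0.52] = 4 + 5.38 = 9.38.
Under uncorrelated errors the observed covariances equal the true-score covariances, so only the own-variance terms attenuate.
True-score variance = [0.67 + 0.74 + 0.75 + 0.73] + 5.38 = 2.89 + 5.38 = 8.27.
Reliability = 8.27 / 9.38 = 0.882.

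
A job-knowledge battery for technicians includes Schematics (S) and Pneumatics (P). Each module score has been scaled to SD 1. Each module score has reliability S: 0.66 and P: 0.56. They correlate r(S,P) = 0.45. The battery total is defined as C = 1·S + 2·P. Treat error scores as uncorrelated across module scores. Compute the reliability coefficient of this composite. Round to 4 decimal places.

Var(C) = 1 + 2² + 2·[2·0.45] = 5 + 1.8 = 6.8.
Under uncorrelated errors the observed covariances equal the true-score covariances, so only the own-variance terms attenuate.
True-score variance = [0.66 + 2²·0.56] + 1.8 = 2.9 + 1.8 = 4.7.
Reliability = 4.7 / 6.8 = 0.6912.

0.6912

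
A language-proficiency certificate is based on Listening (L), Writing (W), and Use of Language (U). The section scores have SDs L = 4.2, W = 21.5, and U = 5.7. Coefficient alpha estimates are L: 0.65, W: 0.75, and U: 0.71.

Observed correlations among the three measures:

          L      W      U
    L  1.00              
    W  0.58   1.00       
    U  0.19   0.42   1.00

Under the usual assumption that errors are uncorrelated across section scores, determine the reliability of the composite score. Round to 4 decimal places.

Var(L+W+U) = 4.2² + 21.5² + 5.7² + 2·[4.2·21.5·0.58 + 4.2·5.7·0.19 + 21.5·5.7·0.42] = 512.38 + 216.787 = 729.167.
Under uncorrelated errors the observed covariances equal the true-score covariances, so only the own-variance terms attenuate.
True-score variance = [4.2²·0.65 + 21.5²·0.75 + 5.7²·0.71] + 216.787 = 381.221 + 216.787 = 598.009.
Reliability = 598.009 / 729.167 = 0.8201.

0.8201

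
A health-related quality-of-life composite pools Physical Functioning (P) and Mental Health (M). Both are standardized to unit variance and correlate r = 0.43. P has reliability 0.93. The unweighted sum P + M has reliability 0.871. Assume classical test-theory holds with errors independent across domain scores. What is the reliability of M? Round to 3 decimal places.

0.701

Var(P+M) = 2 + 2·0.43 = 2.860.
True-score variance = ρ_P + ρ_M + 2·0.43, so 0.871 = (0.93 + ρ_M + 0.86) / 2.860.
ρ_M = 0.871·2.860 − 0.93 − 0.86 = 0.701.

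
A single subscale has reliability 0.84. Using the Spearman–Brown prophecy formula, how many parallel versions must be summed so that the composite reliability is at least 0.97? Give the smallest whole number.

k ≥ ρ*(1−ρ₁)/(ρ₁(1−ρ*)) = 0.97·0.16 / (0.84·0.03) = 6.159.
Smallest integer k = 7.

7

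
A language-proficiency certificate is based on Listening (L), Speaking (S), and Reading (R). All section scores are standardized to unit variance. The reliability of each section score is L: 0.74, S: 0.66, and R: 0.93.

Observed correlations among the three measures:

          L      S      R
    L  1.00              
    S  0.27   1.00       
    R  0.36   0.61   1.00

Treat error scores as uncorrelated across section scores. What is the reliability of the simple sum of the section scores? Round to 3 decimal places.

0.878

Var(L+S+R) = 3 + 2·[0.27 + 0.36 + 0.61] = 3 + 2.48 = 5.48.
Under uncorrelated errors the observed covariances equal the true-score covariances, so only the own-variance terms attenuate.
True-score variance = [0.74 + 0.66 + 0.93] + 2.48 = 2.33 + 2.48 = 4.81.
Reliability = 4.81 / 5.48 = 0.878.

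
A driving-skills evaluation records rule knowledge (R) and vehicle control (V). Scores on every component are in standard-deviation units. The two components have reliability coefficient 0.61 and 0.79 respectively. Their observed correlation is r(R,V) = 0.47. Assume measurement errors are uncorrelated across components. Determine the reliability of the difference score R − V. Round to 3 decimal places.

0.434

Var(R−V) = 1 + 1 − 2·0.47 = 2 − 0.94 = 1.06.
Under uncorrelated errors the observed covariances equal the true-score covariances, so only the own-variance terms attenuate.
True-score variance = [0.61 + 0.79] − 0.94 = 1.4 − 0.94 = 0.46.
Reliability = 0.46 / 1.06 = 0.434.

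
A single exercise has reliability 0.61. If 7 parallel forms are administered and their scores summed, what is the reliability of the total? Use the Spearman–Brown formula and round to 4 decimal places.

ρ_k = kρ / (1 + (k−1)ρ) = 7·0.61 / (1 + 6·0.61) = 4.270 / 4.660 = 0.9163.

0.9163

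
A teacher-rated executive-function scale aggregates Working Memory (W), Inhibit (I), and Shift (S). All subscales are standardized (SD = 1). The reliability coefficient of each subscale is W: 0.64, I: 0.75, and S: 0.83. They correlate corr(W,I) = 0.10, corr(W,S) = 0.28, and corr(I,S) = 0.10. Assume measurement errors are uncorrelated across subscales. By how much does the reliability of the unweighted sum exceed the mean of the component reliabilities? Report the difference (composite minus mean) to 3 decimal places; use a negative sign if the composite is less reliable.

Var(sum) = 3 + 0.96 = 3.96; true-score variance = 2.22 + 0.96 = 3.18; composite reliability = 0.8030.
Mean component reliability = 0.7400.
Difference = 0.8030 − 0.7400 = 0.063.

0.063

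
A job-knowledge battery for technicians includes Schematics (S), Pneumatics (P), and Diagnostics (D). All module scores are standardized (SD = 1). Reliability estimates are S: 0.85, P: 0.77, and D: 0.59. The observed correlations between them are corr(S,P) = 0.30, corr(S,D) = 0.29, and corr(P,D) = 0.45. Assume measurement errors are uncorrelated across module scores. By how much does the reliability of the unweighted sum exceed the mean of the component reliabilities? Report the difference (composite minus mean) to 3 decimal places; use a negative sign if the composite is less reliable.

Var(sum) = 3 + 2.08 = 5.08; true-score variance = 2.21 + 2.08 = 4.29; composite reliability = 0.8445.
Mean component reliability = 0.7367.
Difference = 0.8445 − 0.7367 = 0.108.

0.108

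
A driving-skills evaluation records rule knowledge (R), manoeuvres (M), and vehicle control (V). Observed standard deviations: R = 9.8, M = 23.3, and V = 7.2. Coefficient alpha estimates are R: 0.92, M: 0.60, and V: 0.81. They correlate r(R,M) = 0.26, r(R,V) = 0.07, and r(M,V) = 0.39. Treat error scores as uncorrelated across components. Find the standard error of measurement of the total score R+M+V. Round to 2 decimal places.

15.32

Var(total) = 690.77 + 259.468 = 950.238.
True-score variance = 456.081 + 259.468 = 715.549, so reliability = 0.7530.
Error variance = 950.238 − 715.549 = 234.689; SEM = √234.689 = 15.32.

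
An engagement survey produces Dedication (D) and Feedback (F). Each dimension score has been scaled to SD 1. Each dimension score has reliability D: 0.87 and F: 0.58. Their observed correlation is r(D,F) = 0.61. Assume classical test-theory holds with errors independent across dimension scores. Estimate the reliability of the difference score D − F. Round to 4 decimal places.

0.2949

Var(D−F) = 1 + 1 − 2·0.61 = 2 − 1.22 = 0.78.
With uncorrelated errors the cross-covariances are all true-score covariance, so they carry over unchanged; only the diagonal terms shrink to ρᵢσᵢ².
True-score variance = [0.87 + 0.58] − 1.22 = 1.45 − 1.22 = 0.23.
Reliability = 0.23 / 0.78 = 0.2949.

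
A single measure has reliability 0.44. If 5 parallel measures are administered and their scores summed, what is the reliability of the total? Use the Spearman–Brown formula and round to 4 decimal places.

0.7971

ρ_k = kρ / (1 + (k−1)ρ) = 5·0.44 / (1 + 4·0.44) = 2.200 / 2.760 = 0.7971.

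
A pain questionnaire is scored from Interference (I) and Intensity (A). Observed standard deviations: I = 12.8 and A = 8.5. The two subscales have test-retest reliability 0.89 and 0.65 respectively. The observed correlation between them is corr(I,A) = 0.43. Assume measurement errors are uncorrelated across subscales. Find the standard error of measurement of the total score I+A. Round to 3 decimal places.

Var(total) = 236.09 + 93.568 = 329.658.
True-score variance = 192.78 + 93.568 = 286.348, so reliability = 0.8686.
Error variance = 329.658 − 286.348 = 43.3099; SEM = √43.3099 = 6.581.

6.581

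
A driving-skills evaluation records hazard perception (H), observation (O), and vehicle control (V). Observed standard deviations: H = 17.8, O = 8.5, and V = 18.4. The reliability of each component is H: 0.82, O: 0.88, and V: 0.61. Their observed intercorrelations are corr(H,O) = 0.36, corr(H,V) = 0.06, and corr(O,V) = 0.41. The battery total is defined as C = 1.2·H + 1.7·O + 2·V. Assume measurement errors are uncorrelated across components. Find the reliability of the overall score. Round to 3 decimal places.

Var(C) = 1.2²·17.8² + 1.7²·8.5² + 2²·18.4² + 2·[2.04·17.8·8.5·0.36 + 2.4·17.8·18.4·0.06 + 3.4·8.5·18.4·0.41] = 2019.29 + 752.598 = 2771.89.
Under uncorrelated errors the observed covariances equal the true-score covariances, so only the own-variance terms attenuate.
True-score variance = [1.2²·17.8²·0.82 + 1.7²·8.5²·0.88 + 2²·18.4²·0.61] + 752.598 = 1383.96 + 752.598 = 2136.56.
Reliability = 2136.56 / 2771.89 = 0.771.

0.771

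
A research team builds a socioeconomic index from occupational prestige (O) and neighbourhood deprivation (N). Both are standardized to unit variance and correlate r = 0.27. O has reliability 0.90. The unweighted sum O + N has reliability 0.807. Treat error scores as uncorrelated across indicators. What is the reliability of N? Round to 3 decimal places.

0.610

Var(O+N) = 2 + 2·0.27 = 2.540.
True-score variance = ρ_O + ρ_N + 2·0.27, so 0.807 = (0.90 + ρ_N + 0.54) / 2.540.
ρ_N = 0.807·2.540 − 0.90 − 0.54 = 0.610.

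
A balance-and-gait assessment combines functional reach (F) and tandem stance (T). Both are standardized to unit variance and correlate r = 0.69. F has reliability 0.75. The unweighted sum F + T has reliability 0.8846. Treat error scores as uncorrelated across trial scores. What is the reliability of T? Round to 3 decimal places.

Var(F+T) = 2 + 2·0.69 = 3.380.
True-score variance = ρ_F + ρ_T + 2·0.69, so 0.8846 = (0.75 + ρ_T + 1.38) / 3.380.
ρ_T = 0.8846·3.380 − 0.75 − 1.38 = 0.860.

0.860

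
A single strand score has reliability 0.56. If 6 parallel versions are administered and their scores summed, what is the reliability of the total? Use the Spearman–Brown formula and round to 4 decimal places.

0.8842

ρ_k = kρ / (1 + (k−1)ρ) = 6·0.56 / (1 + 5·0.56) = 3.360 / 3.800 = 0.8842.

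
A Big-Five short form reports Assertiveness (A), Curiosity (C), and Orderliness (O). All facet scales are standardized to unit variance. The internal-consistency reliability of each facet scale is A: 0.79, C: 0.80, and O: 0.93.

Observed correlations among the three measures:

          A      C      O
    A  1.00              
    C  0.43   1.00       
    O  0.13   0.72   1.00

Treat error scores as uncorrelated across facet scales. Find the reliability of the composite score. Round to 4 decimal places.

Var(A+C+O) = 3 + 2·[0.43 + 0.13 + 0.72] = 3 + 2.56 = 5.56.
Under uncorrelated errors the observed covariances equal the true-score covariances, so only the own-variance terms attenuate.
True-score variance = [0.79 + 0.80 + 0.93] + 2.56 = 2.52 + 2.56 = 5.08.
Reliability = 5.08 / 5.56 = 0.9137.

0.9137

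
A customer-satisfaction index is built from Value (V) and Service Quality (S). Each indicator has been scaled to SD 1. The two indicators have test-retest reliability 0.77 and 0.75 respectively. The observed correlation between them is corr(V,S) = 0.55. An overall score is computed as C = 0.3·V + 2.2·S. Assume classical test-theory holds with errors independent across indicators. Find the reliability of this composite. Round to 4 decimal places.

Var(C) = 0.3² + 2.2² + 2·[0.66·0.55] = 4.93 + 0.726 = 5.656.
With uncorrelated errors the cross-covariances are all true-score covariance, so they carry over unchanged; only the diagonal terms shrink to ρᵢσᵢ².
True-score variance = [0.3²·0.77 + 2.2²·0.75] + 0.726 = 3.6993 + 0.726 = 4.4253.
Reliability = 4.4253 / 5.656 = 0.7824.

0.7824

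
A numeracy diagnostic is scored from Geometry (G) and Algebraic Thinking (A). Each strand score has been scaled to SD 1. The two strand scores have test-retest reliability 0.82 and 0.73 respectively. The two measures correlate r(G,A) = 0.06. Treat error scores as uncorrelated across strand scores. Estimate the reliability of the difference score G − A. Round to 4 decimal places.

0.7606

Var(G−A) = 1 + 1 − 2·0.06 = 2 − 0.12 = 1.88.
Under uncorrelated errors the observed covariances equal the true-score covariances, so only the own-variance terms attenuate.
True-score variance = [0.82 + 0.73] − 0.12 = 1.55 − 0.12 = 1.43.
Reliability = 1.43 / 1.88 = 0.7606.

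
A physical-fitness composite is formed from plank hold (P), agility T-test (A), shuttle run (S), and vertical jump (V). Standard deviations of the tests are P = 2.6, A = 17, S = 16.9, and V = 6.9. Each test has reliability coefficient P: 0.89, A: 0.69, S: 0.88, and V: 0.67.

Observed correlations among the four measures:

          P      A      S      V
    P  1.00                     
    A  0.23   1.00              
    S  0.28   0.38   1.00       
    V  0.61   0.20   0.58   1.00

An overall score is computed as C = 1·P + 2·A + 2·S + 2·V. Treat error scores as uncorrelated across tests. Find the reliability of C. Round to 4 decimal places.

0.8679

Var(C) = 2.6² + 2²·17² + 2²·16.9² + 2²·6.9² + 2·[2·2.6·17·0.23 + 2·2.6·16.9·0.28 + 2·2.6·6.9·0.61 + 4·17·16.9·0.38 + 4·17·6.9·0.20 + 4·16.9·6.9·0.58] = 2495.64 + 1735.79 = 4231.43.
Under uncorrelated errors the observed covariances equal the true-score covariances, so only the own-variance terms attenuate.
True-score variance = [2.6²·0.89 + 2²·17²·0.69 + 2²·16.9²·0.88 + 2²·6.9²·0.67] + 1735.79 = 1936.6 + 1735.79 = 3672.39.
Reliability = 3672.39 / 4231.43 = 0.8679.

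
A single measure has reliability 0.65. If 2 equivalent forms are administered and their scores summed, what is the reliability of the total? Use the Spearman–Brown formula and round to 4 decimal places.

ρ_k = kρ / (1 + (k−1)ρ) = 2·0.65 / (1 + 1·0.65) = 1.300 / 1.650 = 0.7879.

0.7879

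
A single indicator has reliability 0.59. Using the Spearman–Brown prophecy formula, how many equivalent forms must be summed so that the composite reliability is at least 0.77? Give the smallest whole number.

k ≥ ρ*(1−ρ₁)/(ρ₁(1−ρ*)) = 0.77·0.41 / (0.59·0.23) = 2.326.
Smallest integer k = 3.

3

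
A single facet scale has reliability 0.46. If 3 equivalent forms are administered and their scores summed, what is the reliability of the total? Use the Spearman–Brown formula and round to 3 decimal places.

0.719

ρ_k = kρ / (1 + (k−1)ρ) = 3·0.46 / (1 + 2·0.46) = 1.380 / 1.920 = 0.719.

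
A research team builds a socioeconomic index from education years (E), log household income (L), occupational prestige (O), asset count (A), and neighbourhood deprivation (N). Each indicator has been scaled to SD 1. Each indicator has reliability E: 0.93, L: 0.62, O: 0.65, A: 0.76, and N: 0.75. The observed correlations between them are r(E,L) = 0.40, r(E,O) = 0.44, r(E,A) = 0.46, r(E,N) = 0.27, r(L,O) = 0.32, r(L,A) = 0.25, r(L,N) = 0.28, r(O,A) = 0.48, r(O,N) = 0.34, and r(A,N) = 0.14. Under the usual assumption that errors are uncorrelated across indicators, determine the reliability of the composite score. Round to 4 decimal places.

0.8903

Var(E+L+O+A+N) = 5 + 2·[0.40 + 0.44 + 0.46 + 0.27 + 0.32 + 0.25 + 0.28 + 0.48 + 0.34 + 0.14] = 5 + 6.76 = 11.76.
Because errors are independent across components, Cov(Tᵢ,Tⱼ) = Cov(Xᵢ,Xⱼ); the off-diagonal part of the true-score variance is the same as above.
True-score variance = [0.93 + 0.62 + 0.65 + 0.76 + 0.75] + 6.76 = 3.71 + 6.76 = 10.47.
Reliability = 10.47 / 11.76 = 0.8903.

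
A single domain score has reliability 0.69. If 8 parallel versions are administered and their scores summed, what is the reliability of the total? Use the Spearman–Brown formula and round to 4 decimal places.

ρ_k = kρ / (1 + (k−1)ρ) = 8·0.69 / (1 + 7·0.69) = 5.520 / 5.830 = 0.9468.

0.9468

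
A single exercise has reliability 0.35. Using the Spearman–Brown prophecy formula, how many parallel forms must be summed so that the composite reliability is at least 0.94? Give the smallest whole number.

k ≥ ρ*(1−ρ₁)/(ρ₁(1−ρ*)) = 0.94·0.65 / (0.35·0.06) = 29.095.
Smallest integer k = 30.

30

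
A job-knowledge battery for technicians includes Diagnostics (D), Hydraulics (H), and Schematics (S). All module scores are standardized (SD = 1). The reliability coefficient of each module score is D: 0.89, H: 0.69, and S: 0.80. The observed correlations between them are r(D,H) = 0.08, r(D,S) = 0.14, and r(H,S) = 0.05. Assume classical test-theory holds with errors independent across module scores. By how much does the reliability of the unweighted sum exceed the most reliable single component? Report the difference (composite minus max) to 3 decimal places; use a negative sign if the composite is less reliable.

Var(sum) = 3 + 0.54 = 3.54; true-score variance = 2.38 + 0.54 = 2.92; composite reliability = 0.8249.
Max component reliability = 0.8900.
Difference = 0.8249 − 0.8900 = -0.065.

-0.065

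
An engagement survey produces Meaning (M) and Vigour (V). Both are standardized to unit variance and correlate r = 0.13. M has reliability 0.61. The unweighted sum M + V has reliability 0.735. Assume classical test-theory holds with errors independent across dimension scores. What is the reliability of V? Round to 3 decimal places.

0.791

Var(M+V) = 2 + 2·0.13 = 2.260.
True-score variance = ρ_M + ρ_V + 2·0.13, so 0.735 = (0.61 + ρ_V + 0.26) / 2.260.
ρ_V = 0.735·2.260 − 0.61 − 0.26 = 0.791.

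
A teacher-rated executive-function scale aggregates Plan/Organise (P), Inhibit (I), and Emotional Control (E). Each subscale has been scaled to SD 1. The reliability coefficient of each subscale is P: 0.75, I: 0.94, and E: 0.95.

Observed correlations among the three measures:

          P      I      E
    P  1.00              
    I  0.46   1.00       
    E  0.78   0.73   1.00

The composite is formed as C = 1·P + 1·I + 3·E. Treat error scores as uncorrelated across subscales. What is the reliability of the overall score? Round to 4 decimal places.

0.9638

Var(C) = 1 + 1 + 3² + 2·[0.46 + 3·0.78 + 3·0.73] = 11 + 9.98 = 20.98.
Because errors are independent across components, Cov(Tᵢ,Tⱼ) = Cov(Xᵢ,Xⱼ); the off-diagonal part of the true-score variance is the same as above.
True-score variance = [0.75 + 0.94 + 3²·0.95] + 9.98 = 10.24 + 9.98 = 20.22.
Reliability = 20.22 / 20.98 = 0.9638.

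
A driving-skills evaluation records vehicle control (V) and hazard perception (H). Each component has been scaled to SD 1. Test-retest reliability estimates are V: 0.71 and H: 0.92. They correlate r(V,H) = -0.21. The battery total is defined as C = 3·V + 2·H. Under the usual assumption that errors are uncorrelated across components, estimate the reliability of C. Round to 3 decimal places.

Var(C) = 3² + 2² + 2·[6·(-0.21)] = 13 − 2.52 = 10.48.
Because errors are independent across components, Cov(Tᵢ,Tⱼ) = Cov(Xᵢ,Xⱼ); the off-diagonal part of the true-score variance is the same as above.
True-score variance = [3²·0.71 + 2²·0.92] − 2.52 = 10.07 − 2.52 = 7.55.
Reliability = 7.55 / 10.48 = 0.720.

0.720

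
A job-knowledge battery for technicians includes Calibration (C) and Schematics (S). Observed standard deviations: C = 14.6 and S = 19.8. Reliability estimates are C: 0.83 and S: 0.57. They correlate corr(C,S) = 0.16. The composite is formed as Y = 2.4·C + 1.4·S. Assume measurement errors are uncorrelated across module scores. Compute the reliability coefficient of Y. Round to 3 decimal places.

0.766

Var(Y) = 2.4²·14.6² + 1.4²·19.8² + 2·[3.36·14.6·19.8·0.16] = 1996.2 + 310.819 = 2307.02.
With uncorrelated errors the cross-covariances are all true-score covariance, so they carry over unchanged; only the diagonal terms shrink to ρᵢσᵢ².
True-score variance = [2.4²·14.6²·0.83 + 1.4²·19.8²·0.57] + 310.819 = 1457.06 + 310.819 = 1767.88.
Reliability = 1767.88 / 2307.02 = 0.766.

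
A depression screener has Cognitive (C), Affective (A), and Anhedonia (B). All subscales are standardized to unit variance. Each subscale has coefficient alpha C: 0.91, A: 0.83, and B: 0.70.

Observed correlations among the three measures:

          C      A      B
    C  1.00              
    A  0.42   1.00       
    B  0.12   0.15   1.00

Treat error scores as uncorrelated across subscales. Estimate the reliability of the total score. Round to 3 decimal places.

0.872

Var(C+A+B) = 3 + 2·[0.42 + 0.12 + 0.15] = 3 + 1.38 = 4.38.
Under uncorrelated errors the observed covariances equal the true-score covariances, so only the own-variance terms attenuate.
True-score variance = [0.91 + 0.83 + 0.70] + 1.38 = 2.44 + 1.38 = 3.82.
Reliability = 3.82 / 4.38 = 0.872.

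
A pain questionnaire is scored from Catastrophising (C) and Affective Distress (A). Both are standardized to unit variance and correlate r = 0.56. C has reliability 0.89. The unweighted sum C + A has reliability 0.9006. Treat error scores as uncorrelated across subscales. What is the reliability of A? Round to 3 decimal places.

Var(C+A) = 2 + 2·0.56 = 3.120.
True-score variance = ρ_C + ρ_A + 2·0.56, so 0.9006 = (0.89 + ρ_A + 1.12) / 3.120.
ρ_A = 0.9006·3.120 − 0.89 − 1.12 = 0.800.

0.800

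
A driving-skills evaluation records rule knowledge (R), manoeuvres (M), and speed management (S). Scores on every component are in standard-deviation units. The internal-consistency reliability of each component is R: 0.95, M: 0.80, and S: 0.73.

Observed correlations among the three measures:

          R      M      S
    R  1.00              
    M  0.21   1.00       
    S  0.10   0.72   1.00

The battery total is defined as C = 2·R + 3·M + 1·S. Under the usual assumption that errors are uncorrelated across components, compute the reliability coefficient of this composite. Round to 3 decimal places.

Var(C) = 2² + 3² + 1 + 2·[6·0.21 + 2·0.10 + 3·0.72] = 14 + 7.24 = 21.24.
Because errors are independent across components, Cov(Tᵢ,Tⱼ) = Cov(Xᵢ,Xⱼ); the off-diagonal part of the true-score variance is the same as above.
True-score variance = [2²·0.95 + 3²·0.80 + 0.73] + 7.24 = 11.73 + 7.24 = 18.97.
Reliability = 18.97 / 21.24 = 0.893.

0.893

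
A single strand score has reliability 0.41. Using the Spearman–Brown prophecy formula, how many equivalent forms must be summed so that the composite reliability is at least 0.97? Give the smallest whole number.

k ≥ ρ*(1−ρ₁)/(ρ₁(1−ρ*)) = 0.97·0.59 / (0.41·0.03) = 46.528.
Smallest integer k = 47.

47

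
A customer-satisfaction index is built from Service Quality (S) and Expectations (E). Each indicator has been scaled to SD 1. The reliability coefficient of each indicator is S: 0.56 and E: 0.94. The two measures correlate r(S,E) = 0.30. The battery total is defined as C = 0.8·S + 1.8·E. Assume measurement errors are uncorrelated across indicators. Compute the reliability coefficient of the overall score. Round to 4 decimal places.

0.8997

Var(C) = 0.8² + 1.8² + 2·[1.44·0.30] = 3.88 + 0.864 = 4.744.
Because errors are independent across components, Cov(Tᵢ,Tⱼ) = Cov(Xᵢ,Xⱼ); the off-diagonal part of the true-score variance is the same as above.
True-score variance = [0.8²·0.56 + 1.8²·0.94] + 0.864 = 3.404 + 0.864 = 4.268.
Reliability = 4.268 / 4.744 = 0.8997.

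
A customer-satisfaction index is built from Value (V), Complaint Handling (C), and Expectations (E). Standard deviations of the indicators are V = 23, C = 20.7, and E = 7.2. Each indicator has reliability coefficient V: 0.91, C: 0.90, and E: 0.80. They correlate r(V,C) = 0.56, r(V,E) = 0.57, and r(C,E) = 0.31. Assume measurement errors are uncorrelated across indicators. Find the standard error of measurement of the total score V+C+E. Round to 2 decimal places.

Var(total) = 1009.33 + 814.421 = 1823.75.
True-score variance = 908.503 + 814.421 = 1722.92, so reliability = 0.9447.
Error variance = 1823.75 − 1722.92 = 100.827; SEM = √100.827 = 10.04.

10.04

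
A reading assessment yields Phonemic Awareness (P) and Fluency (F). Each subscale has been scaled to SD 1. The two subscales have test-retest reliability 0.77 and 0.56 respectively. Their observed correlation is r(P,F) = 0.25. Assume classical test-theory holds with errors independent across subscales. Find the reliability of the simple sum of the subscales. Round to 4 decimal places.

Var(P+F) = 2 + 2·[0.25] = 2 + 0.5 = 2.5.
Because errors are independent across components, Cov(Tᵢ,Tⱼ) = Cov(Xᵢ,Xⱼ); the off-diagonal part of the true-score variance is the same as above.
True-score variance = [0.77 + 0.56] + 0.5 = 1.33 + 0.5 = 1.83.
Reliability = 1.83 / 2.5 = 0.7320.

0.7320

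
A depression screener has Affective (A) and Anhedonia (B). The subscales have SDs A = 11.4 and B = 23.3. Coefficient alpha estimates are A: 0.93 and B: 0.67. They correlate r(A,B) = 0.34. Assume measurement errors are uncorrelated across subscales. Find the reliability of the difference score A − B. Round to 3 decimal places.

Var(A−B) = 11.4² + 23.3² − 2·11.4·23.3·0.34 = 672.85 − 180.622 = 492.228.
Because errors are independent across components, Cov(Tᵢ,Tⱼ) = Cov(Xᵢ,Xⱼ); the off-diagonal part of the true-score variance is the same as above.
True-score variance = [11.4²·0.93 + 23.3²·0.67] − 180.622 = 484.599 − 180.622 = 303.977.
Reliability = 303.977 / 492.228 = 0.618.

0.618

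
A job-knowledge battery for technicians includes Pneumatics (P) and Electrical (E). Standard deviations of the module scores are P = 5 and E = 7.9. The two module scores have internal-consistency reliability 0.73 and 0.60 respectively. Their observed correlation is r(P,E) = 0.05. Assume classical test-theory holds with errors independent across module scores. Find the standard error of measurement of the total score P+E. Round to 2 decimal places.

5.63

Var(total) = 87.41 + 3.95 = 91.36.
True-score variance = 55.696 + 3.95 = 59.646, so reliability = 0.6529.
Error variance = 91.36 − 59.646 = 31.714; SEM = √31.714 = 5.63.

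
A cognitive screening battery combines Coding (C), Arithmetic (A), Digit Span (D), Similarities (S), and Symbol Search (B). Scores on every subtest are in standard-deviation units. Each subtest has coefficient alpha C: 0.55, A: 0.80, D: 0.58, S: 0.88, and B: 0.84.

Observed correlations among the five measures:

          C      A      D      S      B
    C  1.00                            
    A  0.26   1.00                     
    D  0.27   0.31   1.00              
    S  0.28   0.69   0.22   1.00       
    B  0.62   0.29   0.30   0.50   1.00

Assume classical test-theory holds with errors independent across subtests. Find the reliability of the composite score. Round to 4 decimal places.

0.8918

Var(C+A+D+S+B) = 5 + 2·[0.26 + 0.27 + 0.28 + 0.62 + 0.31 + 0.69 + 0.29 + 0.22 + 0.30 + 0.50] = 5 + 7.48 = 12.48.
Because errors are independent across components, Cov(Tᵢ,Tⱼ) = Cov(Xᵢ,Xⱼ); the off-diagonal part of the true-score variance is the same as above.
True-score variance = [0.55 + 0.80 + 0.58 + 0.88 + 0.84] + 7.48 = 3.65 + 7.48 = 11.13.
Reliability = 11.13 / 12.48 = 0.8918.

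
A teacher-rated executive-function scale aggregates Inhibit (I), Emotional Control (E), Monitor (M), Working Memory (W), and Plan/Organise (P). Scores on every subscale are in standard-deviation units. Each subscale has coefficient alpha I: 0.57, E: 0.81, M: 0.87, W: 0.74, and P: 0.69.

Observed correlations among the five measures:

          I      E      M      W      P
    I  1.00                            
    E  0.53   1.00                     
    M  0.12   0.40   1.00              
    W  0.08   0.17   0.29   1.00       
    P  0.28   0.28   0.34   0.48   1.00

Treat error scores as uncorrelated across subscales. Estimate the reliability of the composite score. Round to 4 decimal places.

0.8793

Var(I+E+M+W+P) = 5 + 2·[0.53 + 0.12 + 0.08 + 0.28 + 0.40 + 0.17 + 0.28 + 0.29 + 0.34 + 0.48] = 5 + 5.94 = 10.94.
Because errors are independent across components, Cov(Tᵢ,Tⱼ) = Cov(Xᵢ,Xⱼ); the off-diagonal part of the true-score variance is the same as above.
True-score variance = [0.57 + 0.81 + 0.87 + 0.74 + 0.69] + 5.94 = 3.68 + 5.94 = 9.62.
Reliability = 9.62 / 10.94 = 0.8793.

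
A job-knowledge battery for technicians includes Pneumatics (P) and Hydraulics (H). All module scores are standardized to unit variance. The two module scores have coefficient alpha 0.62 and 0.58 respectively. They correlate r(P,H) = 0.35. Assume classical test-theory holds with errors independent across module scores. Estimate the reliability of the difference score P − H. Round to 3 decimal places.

Var(P−H) = 1 + 1 − 2·0.35 = 2 − 0.7 = 1.3.
Because errors are independent across components, Cov(Tᵢ,Tⱼ) = Cov(Xᵢ,Xⱼ); the off-diagonal part of the true-score variance is the same as above.
True-score variance = [0.62 + 0.58] − 0.7 = 1.2 − 0.7 = 0.5.
Reliability = 0.5 / 1.3 = 0.385.

0.385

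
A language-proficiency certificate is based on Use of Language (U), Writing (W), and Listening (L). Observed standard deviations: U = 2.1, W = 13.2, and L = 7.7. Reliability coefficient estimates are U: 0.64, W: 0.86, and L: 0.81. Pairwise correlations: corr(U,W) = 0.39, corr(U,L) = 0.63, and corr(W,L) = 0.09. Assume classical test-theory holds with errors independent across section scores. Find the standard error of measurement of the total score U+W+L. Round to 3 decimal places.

6.103

Var(total) = 237.94 + 60.291 = 298.231.
True-score variance = 200.694 + 60.291 = 260.985, so reliability = 0.8751.
Error variance = 298.231 − 260.985 = 37.2463; SEM = √37.2463 = 6.103.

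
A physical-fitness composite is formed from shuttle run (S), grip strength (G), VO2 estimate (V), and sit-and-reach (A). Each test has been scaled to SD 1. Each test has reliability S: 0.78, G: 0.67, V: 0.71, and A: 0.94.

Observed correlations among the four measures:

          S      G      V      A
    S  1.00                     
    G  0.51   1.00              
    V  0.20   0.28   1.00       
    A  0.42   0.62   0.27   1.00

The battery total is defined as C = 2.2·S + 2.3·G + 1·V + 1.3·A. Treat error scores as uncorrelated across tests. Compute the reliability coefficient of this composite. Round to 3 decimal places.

Var(C) = 2.2² + 2.3² + 1 + 1.3² + 2·[5.06·0.51 + 2.2·0.20 + 2.86·0.42 + 2.3·0.28 + 2.99·0.62 + 1.3·0.27] = 12.82 + 14.1412 = 26.9612.
With uncorrelated errors the cross-covariances are all true-score covariance, so they carry over unchanged; only the diagonal terms shrink to ρᵢσᵢ².
True-score variance = [2.2²·0.78 + 2.3²·0.67 + 0.71 + 1.3²·0.94] + 14.1412 = 9.6181 + 14.1412 = 23.7593.
Reliability = 23.7593 / 26.9612 = 0.881.

0.881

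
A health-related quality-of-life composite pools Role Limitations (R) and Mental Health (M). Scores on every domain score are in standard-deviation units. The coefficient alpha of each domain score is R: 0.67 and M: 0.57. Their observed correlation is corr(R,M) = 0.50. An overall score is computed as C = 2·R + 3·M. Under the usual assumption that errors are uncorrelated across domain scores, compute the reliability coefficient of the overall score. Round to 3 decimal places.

Var(C) = 2² + 3² + 2·[6·0.50] = 13 + 6 = 19.
Under uncorrelated errors the observed covariances equal the true-score covariances, so only the own-variance terms attenuate.
True-score variance = [2²·0.67 + 3²·0.57] + 6 = 7.81 + 6 = 13.81.
Reliability = 13.81 / 19 = 0.727.

0.727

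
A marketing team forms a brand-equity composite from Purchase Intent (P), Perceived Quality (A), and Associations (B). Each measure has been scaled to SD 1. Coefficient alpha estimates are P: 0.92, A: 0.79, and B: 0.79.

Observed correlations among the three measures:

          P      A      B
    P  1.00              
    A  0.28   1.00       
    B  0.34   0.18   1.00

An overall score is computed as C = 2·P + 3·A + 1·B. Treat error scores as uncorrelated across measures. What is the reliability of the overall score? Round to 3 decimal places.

Var(C) = 2² + 3² + 1 + 2·[6·0.28 + 2·0.34 + 3·0.18] = 14 + 5.8 = 19.8.
Under uncorrelated errors the observed covariances equal the true-score covariances, so only the own-variance terms attenuate.
True-score variance = [2²·0.92 + 3²·0.79 + 0.79] + 5.8 = 11.58 + 5.8 = 17.38.
Reliability = 17.38 / 19.8 = 0.878.

0.878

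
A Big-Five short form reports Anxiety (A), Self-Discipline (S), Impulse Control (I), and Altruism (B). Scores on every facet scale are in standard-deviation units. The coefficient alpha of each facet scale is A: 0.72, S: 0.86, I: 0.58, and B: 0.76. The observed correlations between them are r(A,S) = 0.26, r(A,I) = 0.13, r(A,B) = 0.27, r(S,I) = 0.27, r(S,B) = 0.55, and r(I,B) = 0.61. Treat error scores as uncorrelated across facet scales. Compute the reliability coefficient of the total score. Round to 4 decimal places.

0.8680

Var(A+S+I+B) = 4 + 2·[0.26 + 0.13 + 0.27 + 0.27 + 0.55 + 0.61] = 4 + 4.18 = 8.18.
Because errors are independent across components, Cov(Tᵢ,Tⱼ) = Cov(Xᵢ,Xⱼ); the off-diagonal part of the true-score variance is the same as above.
True-score variance = [0.72 + 0.86 + 0.58 + 0.76] + 4.18 = 2.92 + 4.18 = 7.1.
Reliability = 7.1 / 8.18 = 0.8680.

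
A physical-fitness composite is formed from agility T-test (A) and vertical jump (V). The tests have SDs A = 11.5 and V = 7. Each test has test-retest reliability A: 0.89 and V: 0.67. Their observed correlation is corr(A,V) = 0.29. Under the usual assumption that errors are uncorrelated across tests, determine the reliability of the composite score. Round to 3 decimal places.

0.865

Var(A+V) = 11.5² + 7² + 2·[11.5·7·0.29] = 181.25 + 46.69 = 227.94.
With uncorrelated errors the cross-covariances are all true-score covariance, so they carry over unchanged; only the diagonal terms shrink to ρᵢσᵢ².
True-score variance = [11.5²·0.89 + 7²·0.67] + 46.69 = 150.532 + 46.69 = 197.222.
Reliability = 197.222 / 227.94 = 0.865.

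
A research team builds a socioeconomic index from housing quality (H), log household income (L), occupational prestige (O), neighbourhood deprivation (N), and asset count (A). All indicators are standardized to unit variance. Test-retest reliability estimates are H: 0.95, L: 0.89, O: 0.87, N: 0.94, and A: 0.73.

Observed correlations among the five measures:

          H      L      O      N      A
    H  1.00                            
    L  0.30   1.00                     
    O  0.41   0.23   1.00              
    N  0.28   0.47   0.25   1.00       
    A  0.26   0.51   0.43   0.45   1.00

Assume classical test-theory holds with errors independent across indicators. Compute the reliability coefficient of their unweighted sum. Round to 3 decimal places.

Var(H+L+O+N+A) = 5 + 2·[0.30 + 0.41 + 0.28 + 0.26 + 0.23 + 0.47 + 0.51 + 0.25 + 0.43 + 0.45] = 5 + 7.18 = 12.18.
Because errors are independent across components, Cov(Tᵢ,Tⱼ) = Cov(Xᵢ,Xⱼ); the off-diagonal part of the true-score variance is the same as above.
True-score variance = [0.95 + 0.89 + 0.87 + 0.94 + 0.73] + 7.18 = 4.38 + 7.18 = 11.56.
Reliability = 11.56 / 12.18 = 0.949.

0.949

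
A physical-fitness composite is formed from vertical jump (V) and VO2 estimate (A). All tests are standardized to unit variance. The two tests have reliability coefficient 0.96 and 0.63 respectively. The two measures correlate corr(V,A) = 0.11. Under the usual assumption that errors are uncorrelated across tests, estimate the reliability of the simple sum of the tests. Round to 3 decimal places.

Var(V+A) = 2 + 2·[0.11] = 2 + 0.22 = 2.22.
Under uncorrelated errors the observed covariances equal the true-score covariances, so only the own-variance terms attenuate.
True-score variance = [0.96 + 0.63] + 0.22 = 1.59 + 0.22 = 1.81.
Reliability = 1.81 / 2.22 = 0.815.

0.815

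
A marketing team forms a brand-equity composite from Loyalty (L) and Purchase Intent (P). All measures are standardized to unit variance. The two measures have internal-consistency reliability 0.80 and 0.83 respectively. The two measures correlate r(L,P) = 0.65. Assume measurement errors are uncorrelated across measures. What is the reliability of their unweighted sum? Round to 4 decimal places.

0.8879

Var(L+P) = 2 + 2·[0.65] = 2 + 1.3 = 3.3.
Because errors are independent across components, Cov(Tᵢ,Tⱼ) = Cov(Xᵢ,Xⱼ); the off-diagonal part of the true-score variance is the same as above.
True-score variance = [0.80 + 0.83] + 1.3 = 1.63 + 1.3 = 2.93.
Reliability = 2.93 / 3.3 = 0.8879.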